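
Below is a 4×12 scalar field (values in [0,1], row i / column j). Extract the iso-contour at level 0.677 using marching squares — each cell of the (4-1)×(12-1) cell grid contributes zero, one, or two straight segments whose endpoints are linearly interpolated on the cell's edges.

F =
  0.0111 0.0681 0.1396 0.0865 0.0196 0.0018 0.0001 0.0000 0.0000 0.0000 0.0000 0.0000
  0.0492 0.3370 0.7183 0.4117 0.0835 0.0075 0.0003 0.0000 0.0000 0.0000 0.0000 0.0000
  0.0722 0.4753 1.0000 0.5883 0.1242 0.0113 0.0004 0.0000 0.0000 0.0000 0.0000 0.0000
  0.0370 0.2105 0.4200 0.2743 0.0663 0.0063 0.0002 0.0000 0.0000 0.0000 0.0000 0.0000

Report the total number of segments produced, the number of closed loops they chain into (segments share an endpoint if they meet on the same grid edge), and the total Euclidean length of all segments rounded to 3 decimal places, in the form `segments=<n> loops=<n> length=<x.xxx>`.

segments=6 loops=1 length=4.388

cell (0,1): code 0100 → (0.929,2.000)–(1.000,1.892)
cell (0,2): code 1000 → (1.000,2.135)–(0.929,2.000)
cell (1,1): code 0110 → (1.000,1.892)–(2.000,1.384)
cell (1,2): code 1001 → (2.000,2.785)–(1.000,2.135)
cell (2,1): code 0010 → (2.000,1.384)–(2.557,2.000)
cell (2,2): code 0001 → (2.557,2.000)–(2.000,2.785)
total: 6 segments, chained into 1 closed loop(s), length Σ = 4.388284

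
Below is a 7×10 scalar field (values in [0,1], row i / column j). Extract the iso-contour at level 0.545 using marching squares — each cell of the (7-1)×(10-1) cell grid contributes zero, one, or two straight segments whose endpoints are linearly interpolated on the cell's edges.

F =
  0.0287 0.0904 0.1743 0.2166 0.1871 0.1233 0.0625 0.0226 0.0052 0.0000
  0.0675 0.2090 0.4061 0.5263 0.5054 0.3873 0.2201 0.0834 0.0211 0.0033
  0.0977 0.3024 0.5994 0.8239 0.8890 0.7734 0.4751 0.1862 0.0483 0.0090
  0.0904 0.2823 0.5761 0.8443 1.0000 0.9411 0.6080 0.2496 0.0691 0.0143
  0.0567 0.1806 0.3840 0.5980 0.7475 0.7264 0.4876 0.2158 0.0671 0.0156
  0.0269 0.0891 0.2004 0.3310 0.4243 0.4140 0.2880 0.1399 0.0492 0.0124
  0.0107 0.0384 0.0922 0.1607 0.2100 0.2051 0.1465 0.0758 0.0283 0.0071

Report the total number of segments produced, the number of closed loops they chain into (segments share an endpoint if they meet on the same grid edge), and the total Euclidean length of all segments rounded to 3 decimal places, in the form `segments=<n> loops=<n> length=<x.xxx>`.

cell (1,1): code 0100 → (1.719,2.000)–(2.000,1.817)
cell (1,2): code 1100 → (1.063,3.000)–(1.719,2.000)
cell (1,3): code 1100 → (1.103,4.000)–(1.063,3.000)
cell (1,4): code 1100 → (1.408,5.000)–(1.103,4.000)
cell (1,5): code 1000 → (2.000,5.766)–(1.408,5.000)
cell (2,1): code 0110 → (2.000,1.817)–(3.000,1.894)
cell (2,5): code 1101 → (2.526,6.000)–(2.000,5.766)
cell (2,6): code 1000 → (3.000,6.176)–(2.526,6.000)
cell (3,1): code 0010 → (3.000,1.894)–(3.162,2.000)
cell (3,2): code 0111 → (3.162,2.000)–(4.000,2.752)
cell (3,5): code 1011 → (4.000,5.760)–(3.523,6.000)
cell (3,6): code 0001 → (3.523,6.000)–(3.000,6.176)
cell (4,2): code 0010 → (4.000,2.752)–(4.199,3.000)
cell (4,3): code 0011 → (4.199,3.000)–(4.627,4.000)
cell (4,4): code 0011 → (4.627,4.000)–(4.581,5.000)
cell (4,5): code 0001 → (4.581,5.000)–(4.000,5.760)
total: 16 segments, chained into 1 closed loop(s), length Σ = 12.397830

segments=16 loops=1 length=12.398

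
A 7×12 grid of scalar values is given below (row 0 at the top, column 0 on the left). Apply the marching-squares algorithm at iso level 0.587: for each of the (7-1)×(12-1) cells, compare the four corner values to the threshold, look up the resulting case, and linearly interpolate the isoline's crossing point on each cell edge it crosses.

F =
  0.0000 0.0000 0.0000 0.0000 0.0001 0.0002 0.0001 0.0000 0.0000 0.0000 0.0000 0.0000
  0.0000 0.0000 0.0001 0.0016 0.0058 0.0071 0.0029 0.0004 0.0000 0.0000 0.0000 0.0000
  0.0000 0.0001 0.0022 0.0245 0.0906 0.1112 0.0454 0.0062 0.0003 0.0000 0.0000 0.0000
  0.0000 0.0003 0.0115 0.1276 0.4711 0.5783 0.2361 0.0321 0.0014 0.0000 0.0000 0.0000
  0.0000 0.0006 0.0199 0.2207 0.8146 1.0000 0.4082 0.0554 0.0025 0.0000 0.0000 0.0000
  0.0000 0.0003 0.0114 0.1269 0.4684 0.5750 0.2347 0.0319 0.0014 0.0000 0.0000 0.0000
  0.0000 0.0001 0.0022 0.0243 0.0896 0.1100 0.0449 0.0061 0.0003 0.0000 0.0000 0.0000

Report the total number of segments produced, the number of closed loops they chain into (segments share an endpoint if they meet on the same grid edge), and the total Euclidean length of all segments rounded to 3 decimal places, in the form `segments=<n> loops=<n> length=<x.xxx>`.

segments=6 loops=1 length=6.023

cell (3,3): code 0100 → (3.337,4.000)–(4.000,3.617)
cell (3,4): code 1100 → (3.021,5.000)–(3.337,4.000)
cell (3,5): code 1000 → (4.000,5.698)–(3.021,5.000)
cell (4,3): code 0010 → (4.000,3.617)–(4.657,4.000)
cell (4,4): code 0011 → (4.657,4.000)–(4.972,5.000)
cell (4,5): code 0001 → (4.972,5.000)–(4.000,5.698)
total: 6 segments, chained into 1 closed loop(s), length Σ = 6.022585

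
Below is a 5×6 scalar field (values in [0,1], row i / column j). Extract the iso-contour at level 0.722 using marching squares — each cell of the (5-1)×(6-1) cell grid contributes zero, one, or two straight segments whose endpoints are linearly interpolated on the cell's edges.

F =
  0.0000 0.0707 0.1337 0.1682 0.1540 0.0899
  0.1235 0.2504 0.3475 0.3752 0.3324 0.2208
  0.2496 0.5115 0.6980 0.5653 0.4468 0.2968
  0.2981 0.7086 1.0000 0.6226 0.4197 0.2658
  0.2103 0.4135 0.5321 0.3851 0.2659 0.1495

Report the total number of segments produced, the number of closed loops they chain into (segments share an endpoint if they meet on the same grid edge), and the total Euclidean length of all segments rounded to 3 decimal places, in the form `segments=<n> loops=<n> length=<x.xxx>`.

cell (2,1): code 0100 → (2.079,2.000)–(3.000,1.046)
cell (2,2): code 1000 → (3.000,2.737)–(2.079,2.000)
cell (3,1): code 0010 → (3.000,1.046)–(3.594,2.000)
cell (3,2): code 0001 → (3.594,2.000)–(3.000,2.737)
total: 4 segments, chained into 1 closed loop(s), length Σ = 4.574960

segments=4 loops=1 length=4.575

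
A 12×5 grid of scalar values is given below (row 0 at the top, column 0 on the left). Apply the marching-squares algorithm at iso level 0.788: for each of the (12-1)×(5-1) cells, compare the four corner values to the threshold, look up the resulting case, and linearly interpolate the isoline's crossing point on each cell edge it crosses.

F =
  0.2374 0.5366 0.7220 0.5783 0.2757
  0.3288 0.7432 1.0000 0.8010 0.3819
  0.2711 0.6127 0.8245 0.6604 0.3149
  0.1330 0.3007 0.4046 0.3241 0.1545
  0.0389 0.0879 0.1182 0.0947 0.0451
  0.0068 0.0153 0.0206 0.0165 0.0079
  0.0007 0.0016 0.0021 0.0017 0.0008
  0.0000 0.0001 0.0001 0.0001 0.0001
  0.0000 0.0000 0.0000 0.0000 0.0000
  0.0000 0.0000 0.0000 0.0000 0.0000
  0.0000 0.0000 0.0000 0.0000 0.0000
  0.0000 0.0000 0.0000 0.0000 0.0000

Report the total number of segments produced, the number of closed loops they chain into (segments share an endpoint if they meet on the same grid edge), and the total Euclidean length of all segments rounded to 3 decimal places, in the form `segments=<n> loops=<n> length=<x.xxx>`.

cell (0,1): code 0100 → (0.237,2.000)–(1.000,1.174)
cell (0,2): code 1100 → (0.942,3.000)–(0.237,2.000)
cell (0,3): code 1000 → (1.000,3.031)–(0.942,3.000)
cell (1,1): code 0110 → (1.000,1.174)–(2.000,1.828)
cell (1,2): code 1011 → (2.000,2.222)–(1.092,3.000)
cell (1,3): code 0001 → (1.092,3.000)–(1.000,3.031)
cell (2,1): code 0010 → (2.000,1.828)–(2.087,2.000)
cell (2,2): code 0001 → (2.087,2.000)–(2.000,2.222)
total: 8 segments, chained into 1 closed loop(s), length Σ = 5.331926

segments=8 loops=1 length=5.332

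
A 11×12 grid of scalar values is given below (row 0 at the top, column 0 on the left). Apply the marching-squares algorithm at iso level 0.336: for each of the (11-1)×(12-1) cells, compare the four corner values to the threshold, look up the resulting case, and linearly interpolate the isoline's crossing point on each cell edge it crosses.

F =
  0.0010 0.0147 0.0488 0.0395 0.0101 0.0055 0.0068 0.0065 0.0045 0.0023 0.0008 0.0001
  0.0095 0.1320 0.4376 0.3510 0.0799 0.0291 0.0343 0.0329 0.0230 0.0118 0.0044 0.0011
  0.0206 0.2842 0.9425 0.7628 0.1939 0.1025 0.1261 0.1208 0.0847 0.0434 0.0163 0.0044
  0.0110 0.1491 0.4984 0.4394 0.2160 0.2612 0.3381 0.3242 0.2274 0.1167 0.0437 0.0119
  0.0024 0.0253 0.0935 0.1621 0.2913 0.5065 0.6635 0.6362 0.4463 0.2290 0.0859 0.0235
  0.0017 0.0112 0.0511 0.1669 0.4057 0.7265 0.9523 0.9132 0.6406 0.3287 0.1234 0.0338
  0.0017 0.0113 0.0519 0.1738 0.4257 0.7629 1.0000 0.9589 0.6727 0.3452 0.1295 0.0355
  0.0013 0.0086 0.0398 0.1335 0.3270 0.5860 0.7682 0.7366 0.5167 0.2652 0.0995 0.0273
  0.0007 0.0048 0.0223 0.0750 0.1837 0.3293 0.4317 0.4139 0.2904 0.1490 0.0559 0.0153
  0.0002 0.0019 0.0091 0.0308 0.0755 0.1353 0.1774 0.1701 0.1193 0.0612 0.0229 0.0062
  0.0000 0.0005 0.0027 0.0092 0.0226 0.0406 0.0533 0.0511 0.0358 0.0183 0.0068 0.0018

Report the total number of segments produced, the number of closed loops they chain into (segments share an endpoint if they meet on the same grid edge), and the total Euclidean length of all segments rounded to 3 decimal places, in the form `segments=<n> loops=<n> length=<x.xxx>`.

cell (0,1): code 0100 → (0.739,2.000)–(1.000,1.668)
cell (0,2): code 1100 → (0.952,3.000)–(0.739,2.000)
cell (0,3): code 1000 → (1.000,3.055)–(0.952,3.000)
cell (1,1): code 0110 → (1.000,1.668)–(2.000,1.079)
cell (1,3): code 1001 → (2.000,3.750)–(1.000,3.055)
cell (2,1): code 0110 → (2.000,1.079)–(3.000,1.535)
cell (2,3): code 1001 → (3.000,3.463)–(2.000,3.750)
cell (2,5): code 0100 → (2.990,6.000)–(3.000,5.973)
cell (2,6): code 1000 → (3.000,6.151)–(2.990,6.000)
cell (3,1): code 0010 → (3.000,1.535)–(3.401,2.000)
cell (3,2): code 0011 → (3.401,2.000)–(3.373,3.000)
cell (3,3): code 0001 → (3.373,3.000)–(3.000,3.463)
cell (3,4): code 0100 → (3.305,5.000)–(4.000,4.208)
cell (3,5): code 1110 → (3.000,5.973)–(3.305,5.000)
cell (3,6): code 1101 → (3.038,7.000)–(3.000,6.151)
cell (3,7): code 1100 → (3.496,8.000)–(3.038,7.000)
cell (3,8): code 1000 → (4.000,8.508)–(3.496,8.000)
cell (4,3): code 0100 → (4.391,4.000)–(5.000,3.708)
cell (4,4): code 1110 → (4.000,4.208)–(4.391,4.000)
cell (4,8): code 1001 → (5.000,8.977)–(4.000,8.508)
cell (5,3): code 0110 → (5.000,3.708)–(6.000,3.644)
cell (5,8): code 1101 → (5.442,9.000)–(5.000,8.977)
cell (5,9): code 1000 → (6.000,9.043)–(5.442,9.000)
cell (6,3): code 0010 → (6.000,3.644)–(6.909,4.000)
cell (6,4): code 0111 → (6.909,4.000)–(7.000,4.035)
cell (6,8): code 1011 → (7.000,8.718)–(6.115,9.000)
cell (6,9): code 0001 → (6.115,9.000)–(6.000,9.043)
cell (7,4): code 0010 → (7.000,4.035)–(7.974,5.000)
cell (7,5): code 0111 → (7.974,5.000)–(8.000,5.065)
cell (7,7): code 1011 → (8.000,7.631)–(7.798,8.000)
cell (7,8): code 0001 → (7.798,8.000)–(7.000,8.718)
cell (8,5): code 0010 → (8.000,5.065)–(8.376,6.000)
cell (8,6): code 0011 → (8.376,6.000)–(8.320,7.000)
cell (8,7): code 0001 → (8.320,7.000)–(8.000,7.631)
total: 34 segments, chained into 2 closed loop(s), length Σ = 25.168742

segments=34 loops=2 length=25.169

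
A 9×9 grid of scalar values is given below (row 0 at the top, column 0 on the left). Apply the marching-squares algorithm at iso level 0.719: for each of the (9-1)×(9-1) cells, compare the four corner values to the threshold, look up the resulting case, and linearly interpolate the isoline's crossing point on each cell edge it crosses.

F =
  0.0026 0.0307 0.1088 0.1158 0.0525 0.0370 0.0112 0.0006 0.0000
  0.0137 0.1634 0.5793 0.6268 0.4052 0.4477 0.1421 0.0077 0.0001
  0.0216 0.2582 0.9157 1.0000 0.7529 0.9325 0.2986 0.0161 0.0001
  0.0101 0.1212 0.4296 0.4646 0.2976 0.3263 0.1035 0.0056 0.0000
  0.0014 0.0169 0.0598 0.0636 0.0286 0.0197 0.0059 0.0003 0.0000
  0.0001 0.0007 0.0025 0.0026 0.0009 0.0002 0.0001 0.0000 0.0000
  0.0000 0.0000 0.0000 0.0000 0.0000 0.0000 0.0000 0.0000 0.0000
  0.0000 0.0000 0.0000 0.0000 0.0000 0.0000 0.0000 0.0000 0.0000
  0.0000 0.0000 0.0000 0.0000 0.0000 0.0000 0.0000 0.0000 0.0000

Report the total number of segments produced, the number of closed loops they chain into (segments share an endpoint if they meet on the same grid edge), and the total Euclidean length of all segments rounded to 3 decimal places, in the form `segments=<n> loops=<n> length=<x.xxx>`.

segments=10 loops=1 length=8.610

cell (1,1): code 0100 → (1.415,2.000)–(2.000,1.701)
cell (1,2): code 1100 → (1.247,3.000)–(1.415,2.000)
cell (1,3): code 1100 → (1.903,4.000)–(1.247,3.000)
cell (1,4): code 1100 → (1.560,5.000)–(1.903,4.000)
cell (1,5): code 1000 → (2.000,5.337)–(1.560,5.000)
cell (2,1): code 0010 → (2.000,1.701)–(2.405,2.000)
cell (2,2): code 0011 → (2.405,2.000)–(2.525,3.000)
cell (2,3): code 0011 → (2.525,3.000)–(2.074,4.000)
cell (2,4): code 0011 → (2.074,4.000)–(2.352,5.000)
cell (2,5): code 0001 → (2.352,5.000)–(2.000,5.337)
total: 10 segments, chained into 1 closed loop(s), length Σ = 8.610434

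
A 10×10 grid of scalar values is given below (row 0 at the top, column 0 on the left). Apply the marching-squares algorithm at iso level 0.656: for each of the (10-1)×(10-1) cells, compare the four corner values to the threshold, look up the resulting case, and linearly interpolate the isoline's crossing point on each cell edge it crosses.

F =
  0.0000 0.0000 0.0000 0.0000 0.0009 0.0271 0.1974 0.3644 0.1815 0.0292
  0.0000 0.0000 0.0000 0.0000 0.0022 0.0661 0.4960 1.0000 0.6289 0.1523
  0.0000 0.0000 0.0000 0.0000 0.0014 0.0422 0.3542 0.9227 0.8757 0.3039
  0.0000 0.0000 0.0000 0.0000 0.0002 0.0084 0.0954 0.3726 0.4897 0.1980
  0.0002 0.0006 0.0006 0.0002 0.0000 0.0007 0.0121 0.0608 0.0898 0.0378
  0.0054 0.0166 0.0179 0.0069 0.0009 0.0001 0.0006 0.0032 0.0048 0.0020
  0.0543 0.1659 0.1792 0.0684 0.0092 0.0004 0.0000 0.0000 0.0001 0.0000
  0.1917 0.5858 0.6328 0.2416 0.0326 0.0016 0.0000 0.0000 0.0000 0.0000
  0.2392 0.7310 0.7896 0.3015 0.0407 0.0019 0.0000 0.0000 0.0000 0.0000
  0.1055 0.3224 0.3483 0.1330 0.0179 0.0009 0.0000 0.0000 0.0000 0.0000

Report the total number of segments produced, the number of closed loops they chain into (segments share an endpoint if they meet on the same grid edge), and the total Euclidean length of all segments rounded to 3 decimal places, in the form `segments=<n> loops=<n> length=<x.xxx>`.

cell (0,6): code 0100 → (0.459,7.000)–(1.000,6.317)
cell (0,7): code 1000 → (1.000,7.927)–(0.459,7.000)
cell (1,6): code 0110 → (1.000,6.317)–(2.000,6.531)
cell (1,7): code 1101 → (1.110,8.000)–(1.000,7.927)
cell (1,8): code 1000 → (2.000,8.384)–(1.110,8.000)
cell (2,6): code 0010 → (2.000,6.531)–(2.485,7.000)
cell (2,7): code 0011 → (2.485,7.000)–(2.569,8.000)
cell (2,8): code 0001 → (2.569,8.000)–(2.000,8.384)
cell (7,0): code 0100 → (7.483,1.000)–(8.000,0.847)
cell (7,1): code 1100 → (7.148,2.000)–(7.483,1.000)
cell (7,2): code 1000 → (8.000,2.274)–(7.148,2.000)
cell (8,0): code 0010 → (8.000,0.847)–(8.184,1.000)
cell (8,1): code 0011 → (8.184,1.000)–(8.303,2.000)
cell (8,2): code 0001 → (8.303,2.000)–(8.000,2.274)
total: 14 segments, chained into 2 closed loop(s), length Σ = 10.575488

segments=14 loops=2 length=10.575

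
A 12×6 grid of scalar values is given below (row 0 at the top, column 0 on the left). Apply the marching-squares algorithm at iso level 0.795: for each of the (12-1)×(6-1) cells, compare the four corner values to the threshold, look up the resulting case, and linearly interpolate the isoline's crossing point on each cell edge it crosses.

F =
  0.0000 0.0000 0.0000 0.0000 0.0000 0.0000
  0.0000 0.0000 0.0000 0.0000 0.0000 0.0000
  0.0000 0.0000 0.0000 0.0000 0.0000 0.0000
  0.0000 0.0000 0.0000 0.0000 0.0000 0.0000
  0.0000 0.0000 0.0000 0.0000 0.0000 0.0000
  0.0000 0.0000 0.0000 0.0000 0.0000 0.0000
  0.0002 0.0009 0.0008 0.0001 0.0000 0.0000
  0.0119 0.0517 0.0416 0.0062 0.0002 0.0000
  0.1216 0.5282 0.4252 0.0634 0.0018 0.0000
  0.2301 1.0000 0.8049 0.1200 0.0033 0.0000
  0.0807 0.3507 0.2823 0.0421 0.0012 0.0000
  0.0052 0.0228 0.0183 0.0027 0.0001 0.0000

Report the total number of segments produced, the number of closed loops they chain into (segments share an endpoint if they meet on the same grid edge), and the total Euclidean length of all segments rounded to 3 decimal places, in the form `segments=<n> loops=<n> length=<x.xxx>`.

cell (8,0): code 0100 → (8.565,1.000)–(9.000,0.734)
cell (8,1): code 1100 → (8.974,2.000)–(8.565,1.000)
cell (8,2): code 1000 → (9.000,2.014)–(8.974,2.000)
cell (9,0): code 0010 → (9.000,0.734)–(9.316,1.000)
cell (9,1): code 0011 → (9.316,1.000)–(9.019,2.000)
cell (9,2): code 0001 → (9.019,2.000)–(9.000,2.014)
total: 6 segments, chained into 1 closed loop(s), length Σ = 3.099561

segments=6 loops=1 length=3.100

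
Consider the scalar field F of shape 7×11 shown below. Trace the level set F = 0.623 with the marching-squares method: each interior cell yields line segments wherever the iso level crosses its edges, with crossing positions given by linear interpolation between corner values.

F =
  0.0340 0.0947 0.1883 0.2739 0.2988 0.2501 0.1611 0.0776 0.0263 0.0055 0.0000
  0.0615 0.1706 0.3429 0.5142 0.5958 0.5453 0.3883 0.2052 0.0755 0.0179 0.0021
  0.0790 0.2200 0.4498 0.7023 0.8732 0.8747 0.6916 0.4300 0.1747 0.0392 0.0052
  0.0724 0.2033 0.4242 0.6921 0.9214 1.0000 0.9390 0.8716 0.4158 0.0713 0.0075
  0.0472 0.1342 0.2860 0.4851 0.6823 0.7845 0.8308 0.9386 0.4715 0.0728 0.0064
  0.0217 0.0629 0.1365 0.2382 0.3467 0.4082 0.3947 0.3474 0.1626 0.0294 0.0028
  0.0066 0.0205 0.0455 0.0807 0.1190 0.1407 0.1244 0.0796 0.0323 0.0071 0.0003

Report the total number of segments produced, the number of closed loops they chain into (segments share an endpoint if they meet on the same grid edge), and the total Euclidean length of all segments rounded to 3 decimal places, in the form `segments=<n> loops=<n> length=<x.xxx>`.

cell (1,2): code 0100 → (1.578,3.000)–(2.000,2.686)
cell (1,3): code 1100 → (1.098,4.000)–(1.578,3.000)
cell (1,4): code 1100 → (1.236,5.000)–(1.098,4.000)
cell (1,5): code 1100 → (1.774,6.000)–(1.236,5.000)
cell (1,6): code 1000 → (2.000,6.262)–(1.774,6.000)
cell (2,2): code 0110 → (2.000,2.686)–(3.000,2.742)
cell (2,6): code 1101 → (2.437,7.000)–(2.000,6.262)
cell (2,7): code 1000 → (3.000,7.545)–(2.437,7.000)
cell (3,2): code 0010 → (3.000,2.742)–(3.334,3.000)
cell (3,3): code 0111 → (3.334,3.000)–(4.000,3.699)
cell (3,7): code 1001 → (4.000,7.676)–(3.000,7.545)
cell (4,3): code 0010 → (4.000,3.699)–(4.177,4.000)
cell (4,4): code 0011 → (4.177,4.000)–(4.429,5.000)
cell (4,5): code 0011 → (4.429,5.000)–(4.476,6.000)
cell (4,6): code 0011 → (4.476,6.000)–(4.534,7.000)
cell (4,7): code 0001 → (4.534,7.000)–(4.000,7.676)
total: 16 segments, chained into 1 closed loop(s), length Σ = 13.409408

segments=16 loops=1 length=13.409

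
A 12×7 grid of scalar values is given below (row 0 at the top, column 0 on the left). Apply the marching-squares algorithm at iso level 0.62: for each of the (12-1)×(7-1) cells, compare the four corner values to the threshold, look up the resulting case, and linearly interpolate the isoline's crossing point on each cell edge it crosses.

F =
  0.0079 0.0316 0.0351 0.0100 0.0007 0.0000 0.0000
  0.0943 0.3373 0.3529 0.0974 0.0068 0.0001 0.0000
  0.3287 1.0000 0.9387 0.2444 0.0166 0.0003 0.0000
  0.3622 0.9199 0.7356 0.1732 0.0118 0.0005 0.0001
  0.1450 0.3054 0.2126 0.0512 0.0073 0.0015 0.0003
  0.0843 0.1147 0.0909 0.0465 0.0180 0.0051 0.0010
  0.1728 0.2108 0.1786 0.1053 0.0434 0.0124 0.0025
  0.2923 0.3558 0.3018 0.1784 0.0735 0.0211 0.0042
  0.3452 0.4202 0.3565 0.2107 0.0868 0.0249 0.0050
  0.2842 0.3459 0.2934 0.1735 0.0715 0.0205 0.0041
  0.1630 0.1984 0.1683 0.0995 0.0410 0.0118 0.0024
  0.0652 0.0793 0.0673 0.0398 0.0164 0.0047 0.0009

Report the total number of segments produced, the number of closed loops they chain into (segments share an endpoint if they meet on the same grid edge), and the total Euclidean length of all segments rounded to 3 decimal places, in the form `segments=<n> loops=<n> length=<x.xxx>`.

segments=8 loops=1 length=6.613

cell (1,0): code 0100 → (1.427,1.000)–(2.000,0.434)
cell (1,1): code 1100 → (1.456,2.000)–(1.427,1.000)
cell (1,2): code 1000 → (2.000,2.459)–(1.456,2.000)
cell (2,0): code 0110 → (2.000,0.434)–(3.000,0.462)
cell (2,2): code 1001 → (3.000,2.206)–(2.000,2.459)
cell (3,0): code 0010 → (3.000,0.462)–(3.488,1.000)
cell (3,1): code 0011 → (3.488,1.000)–(3.221,2.000)
cell (3,2): code 0001 → (3.221,2.000)–(3.000,2.206)
total: 8 segments, chained into 1 closed loop(s), length Σ = 6.613082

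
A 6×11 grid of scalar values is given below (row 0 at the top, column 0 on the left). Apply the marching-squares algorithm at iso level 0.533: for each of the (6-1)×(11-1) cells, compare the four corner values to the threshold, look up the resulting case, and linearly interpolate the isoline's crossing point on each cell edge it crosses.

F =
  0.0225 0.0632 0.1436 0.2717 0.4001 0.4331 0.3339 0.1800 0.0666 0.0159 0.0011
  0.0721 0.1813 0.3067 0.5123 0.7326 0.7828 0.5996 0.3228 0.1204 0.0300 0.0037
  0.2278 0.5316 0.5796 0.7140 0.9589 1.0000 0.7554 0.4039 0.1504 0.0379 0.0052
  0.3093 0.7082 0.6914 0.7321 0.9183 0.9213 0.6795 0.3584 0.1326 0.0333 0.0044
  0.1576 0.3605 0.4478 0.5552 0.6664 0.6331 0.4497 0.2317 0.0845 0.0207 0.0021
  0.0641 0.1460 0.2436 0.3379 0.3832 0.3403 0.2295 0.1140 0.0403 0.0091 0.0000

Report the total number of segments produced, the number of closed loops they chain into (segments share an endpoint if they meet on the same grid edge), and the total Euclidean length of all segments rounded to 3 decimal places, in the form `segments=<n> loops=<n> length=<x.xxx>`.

segments=20 loops=1 length=15.969

cell (0,3): code 0100 → (0.400,4.000)–(1.000,3.094)
cell (0,4): code 1100 → (0.286,5.000)–(0.400,4.000)
cell (0,5): code 1100 → (0.749,6.000)–(0.286,5.000)
cell (0,6): code 1000 → (1.000,6.241)–(0.749,6.000)
cell (1,1): code 0100 → (1.829,2.000)–(2.000,1.029)
cell (1,2): code 1100 → (1.103,3.000)–(1.829,2.000)
cell (1,3): code 1110 → (1.000,3.094)–(1.103,3.000)
cell (1,6): code 1001 → (2.000,6.633)–(1.000,6.241)
cell (2,0): code 0100 → (2.008,1.000)–(3.000,0.561)
cell (2,1): code 1110 → (2.000,1.029)–(2.008,1.000)
cell (2,6): code 1001 → (3.000,6.456)–(2.000,6.633)
cell (3,0): code 0010 → (3.000,0.561)–(3.504,1.000)
cell (3,1): code 0011 → (3.504,1.000)–(3.650,2.000)
cell (3,2): code 0111 → (3.650,2.000)–(4.000,2.793)
cell (3,5): code 1011 → (4.000,5.546)–(3.638,6.000)
cell (3,6): code 0001 → (3.638,6.000)–(3.000,6.456)
cell (4,2): code 0010 → (4.000,2.793)–(4.102,3.000)
cell (4,3): code 0011 → (4.102,3.000)–(4.471,4.000)
cell (4,4): code 0011 → (4.471,4.000)–(4.342,5.000)
cell (4,5): code 0001 → (4.342,5.000)–(4.000,5.546)
total: 20 segments, chained into 1 closed loop(s), length Σ = 15.968705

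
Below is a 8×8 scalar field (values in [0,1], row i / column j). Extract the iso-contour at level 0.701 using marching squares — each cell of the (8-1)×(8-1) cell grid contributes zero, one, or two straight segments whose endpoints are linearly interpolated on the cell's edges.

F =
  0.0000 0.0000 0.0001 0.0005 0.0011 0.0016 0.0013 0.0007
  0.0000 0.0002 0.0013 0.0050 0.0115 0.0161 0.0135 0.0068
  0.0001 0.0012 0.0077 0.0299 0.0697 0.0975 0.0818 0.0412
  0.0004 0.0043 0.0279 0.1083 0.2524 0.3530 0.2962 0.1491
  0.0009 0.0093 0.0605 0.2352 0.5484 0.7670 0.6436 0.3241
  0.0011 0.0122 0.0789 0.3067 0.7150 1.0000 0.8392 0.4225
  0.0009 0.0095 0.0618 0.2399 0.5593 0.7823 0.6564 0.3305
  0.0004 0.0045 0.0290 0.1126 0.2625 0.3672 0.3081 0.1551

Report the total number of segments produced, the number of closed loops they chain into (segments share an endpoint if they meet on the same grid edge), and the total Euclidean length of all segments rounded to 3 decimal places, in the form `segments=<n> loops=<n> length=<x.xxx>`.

cell (3,4): code 0100 → (3.841,5.000)–(4.000,4.698)
cell (3,5): code 1000 → (4.000,5.535)–(3.841,5.000)
cell (4,3): code 0100 → (4.916,4.000)–(5.000,3.966)
cell (4,4): code 1110 → (4.000,4.698)–(4.916,4.000)
cell (4,5): code 1101 → (4.293,6.000)–(4.000,5.535)
cell (4,6): code 1000 → (5.000,6.332)–(4.293,6.000)
cell (5,3): code 0010 → (5.000,3.966)–(5.090,4.000)
cell (5,4): code 0111 → (5.090,4.000)–(6.000,4.635)
cell (5,5): code 1011 → (6.000,5.646)–(5.756,6.000)
cell (5,6): code 0001 → (5.756,6.000)–(5.000,6.332)
cell (6,4): code 0010 → (6.000,4.635)–(6.196,5.000)
cell (6,5): code 0001 → (6.196,5.000)–(6.000,5.646)
total: 12 segments, chained into 1 closed loop(s), length Σ = 7.022988

segments=12 loops=1 length=7.023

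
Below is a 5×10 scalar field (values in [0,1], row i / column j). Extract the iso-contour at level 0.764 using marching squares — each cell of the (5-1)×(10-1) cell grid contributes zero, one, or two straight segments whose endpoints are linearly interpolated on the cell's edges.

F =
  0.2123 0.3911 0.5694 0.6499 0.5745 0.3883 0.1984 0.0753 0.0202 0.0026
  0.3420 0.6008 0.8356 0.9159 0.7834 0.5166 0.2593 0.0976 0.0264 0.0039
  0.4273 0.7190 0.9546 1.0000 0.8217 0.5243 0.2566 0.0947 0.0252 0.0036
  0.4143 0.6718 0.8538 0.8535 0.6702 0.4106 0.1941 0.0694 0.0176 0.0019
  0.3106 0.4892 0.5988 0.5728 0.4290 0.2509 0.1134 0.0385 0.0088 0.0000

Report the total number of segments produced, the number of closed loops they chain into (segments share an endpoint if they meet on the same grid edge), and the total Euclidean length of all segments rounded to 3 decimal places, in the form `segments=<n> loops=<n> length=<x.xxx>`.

segments=12 loops=1 length=9.274

cell (0,1): code 0100 → (0.731,2.000)–(1.000,1.695)
cell (0,2): code 1100 → (0.429,3.000)–(0.731,2.000)
cell (0,3): code 1100 → (0.907,4.000)–(0.429,3.000)
cell (0,4): code 1000 → (1.000,4.073)–(0.907,4.000)
cell (1,1): code 0110 → (1.000,1.695)–(2.000,1.191)
cell (1,4): code 1001 → (2.000,4.194)–(1.000,4.073)
cell (2,1): code 0110 → (2.000,1.191)–(3.000,1.507)
cell (2,3): code 1011 → (3.000,3.488)–(2.381,4.000)
cell (2,4): code 0001 → (2.381,4.000)–(2.000,4.194)
cell (3,1): code 0010 → (3.000,1.507)–(3.352,2.000)
cell (3,2): code 0011 → (3.352,2.000)–(3.319,3.000)
cell (3,3): code 0001 → (3.319,3.000)–(3.000,3.488)
total: 12 segments, chained into 1 closed loop(s), length Σ = 9.274016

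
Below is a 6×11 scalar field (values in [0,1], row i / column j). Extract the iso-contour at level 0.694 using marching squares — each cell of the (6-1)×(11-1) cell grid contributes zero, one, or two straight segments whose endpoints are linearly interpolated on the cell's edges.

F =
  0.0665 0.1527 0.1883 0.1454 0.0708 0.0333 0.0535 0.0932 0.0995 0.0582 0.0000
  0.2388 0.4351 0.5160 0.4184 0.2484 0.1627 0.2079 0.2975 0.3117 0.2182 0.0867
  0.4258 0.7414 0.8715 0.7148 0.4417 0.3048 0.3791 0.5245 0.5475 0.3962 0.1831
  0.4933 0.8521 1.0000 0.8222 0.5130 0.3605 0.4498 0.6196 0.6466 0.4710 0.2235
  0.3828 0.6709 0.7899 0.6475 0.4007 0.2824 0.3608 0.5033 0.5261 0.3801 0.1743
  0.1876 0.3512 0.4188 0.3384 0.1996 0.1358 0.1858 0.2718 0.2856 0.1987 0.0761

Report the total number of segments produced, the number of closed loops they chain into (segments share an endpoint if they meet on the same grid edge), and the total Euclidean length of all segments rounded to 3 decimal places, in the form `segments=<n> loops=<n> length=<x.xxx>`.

segments=12 loops=1 length=8.604

cell (1,0): code 0100 → (1.845,1.000)–(2.000,0.850)
cell (1,1): code 1100 → (1.501,2.000)–(1.845,1.000)
cell (1,2): code 1100 → (1.930,3.000)–(1.501,2.000)
cell (1,3): code 1000 → (2.000,3.076)–(1.930,3.000)
cell (2,0): code 0110 → (2.000,0.850)–(3.000,0.559)
cell (2,3): code 1001 → (3.000,3.415)–(2.000,3.076)
cell (3,0): code 0010 → (3.000,0.559)–(3.873,1.000)
cell (3,1): code 0111 → (3.873,1.000)–(4.000,1.194)
cell (3,2): code 1011 → (4.000,2.673)–(3.734,3.000)
cell (3,3): code 0001 → (3.734,3.000)–(3.000,3.415)
cell (4,1): code 0010 → (4.000,1.194)–(4.258,2.000)
cell (4,2): code 0001 → (4.258,2.000)–(4.000,2.673)
total: 12 segments, chained into 1 closed loop(s), length Σ = 8.603622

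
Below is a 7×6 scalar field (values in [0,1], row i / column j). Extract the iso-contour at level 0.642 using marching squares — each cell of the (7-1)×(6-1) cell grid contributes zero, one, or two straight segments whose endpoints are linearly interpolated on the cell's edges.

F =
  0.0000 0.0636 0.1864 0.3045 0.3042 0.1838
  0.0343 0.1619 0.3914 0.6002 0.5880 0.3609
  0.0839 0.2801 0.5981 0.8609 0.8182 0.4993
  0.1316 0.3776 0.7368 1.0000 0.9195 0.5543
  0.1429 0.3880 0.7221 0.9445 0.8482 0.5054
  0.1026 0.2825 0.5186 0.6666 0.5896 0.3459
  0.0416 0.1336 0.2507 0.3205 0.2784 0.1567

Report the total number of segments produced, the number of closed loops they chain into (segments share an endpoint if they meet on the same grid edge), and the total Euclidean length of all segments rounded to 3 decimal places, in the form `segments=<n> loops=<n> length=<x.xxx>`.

cell (1,2): code 0100 → (1.160,3.000)–(2.000,2.167)
cell (1,3): code 1100 → (1.235,4.000)–(1.160,3.000)
cell (1,4): code 1000 → (2.000,4.553)–(1.235,4.000)
cell (2,1): code 0100 → (2.317,2.000)–(3.000,1.736)
cell (2,2): code 1110 → (2.000,2.167)–(2.317,2.000)
cell (2,4): code 1001 → (3.000,4.760)–(2.000,4.553)
cell (3,1): code 0110 → (3.000,1.736)–(4.000,1.760)
cell (3,4): code 1001 → (4.000,4.602)–(3.000,4.760)
cell (4,1): code 0010 → (4.000,1.760)–(4.394,2.000)
cell (4,2): code 0111 → (4.394,2.000)–(5.000,2.834)
cell (4,3): code 1011 → (5.000,3.319)–(4.797,4.000)
cell (4,4): code 0001 → (4.797,4.000)–(4.000,4.602)
cell (5,2): code 0010 → (5.000,2.834)–(5.071,3.000)
cell (5,3): code 0001 → (5.071,3.000)–(5.000,3.319)
total: 14 segments, chained into 1 closed loop(s), length Σ = 10.962843

segments=14 loops=1 length=10.963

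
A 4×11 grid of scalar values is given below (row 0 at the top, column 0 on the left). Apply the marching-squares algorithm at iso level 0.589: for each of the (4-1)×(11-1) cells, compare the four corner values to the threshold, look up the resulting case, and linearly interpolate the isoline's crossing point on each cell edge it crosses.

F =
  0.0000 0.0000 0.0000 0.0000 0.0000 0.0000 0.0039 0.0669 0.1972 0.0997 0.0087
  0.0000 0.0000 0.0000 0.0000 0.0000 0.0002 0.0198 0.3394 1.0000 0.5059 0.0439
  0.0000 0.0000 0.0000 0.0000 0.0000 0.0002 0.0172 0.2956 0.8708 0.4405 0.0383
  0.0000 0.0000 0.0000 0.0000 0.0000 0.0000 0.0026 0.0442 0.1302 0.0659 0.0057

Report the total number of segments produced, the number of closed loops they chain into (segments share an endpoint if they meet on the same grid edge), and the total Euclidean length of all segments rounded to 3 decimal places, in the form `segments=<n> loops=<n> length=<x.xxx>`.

cell (0,7): code 0100 → (0.488,8.000)–(1.000,7.378)
cell (0,8): code 1000 → (1.000,8.832)–(0.488,8.000)
cell (1,7): code 0110 → (1.000,7.378)–(2.000,7.510)
cell (1,8): code 1001 → (2.000,8.655)–(1.000,8.832)
cell (2,7): code 0010 → (2.000,7.510)–(2.381,8.000)
cell (2,8): code 0001 → (2.381,8.000)–(2.000,8.655)
total: 6 segments, chained into 1 closed loop(s), length Σ = 5.184426

segments=6 loops=1 length=5.184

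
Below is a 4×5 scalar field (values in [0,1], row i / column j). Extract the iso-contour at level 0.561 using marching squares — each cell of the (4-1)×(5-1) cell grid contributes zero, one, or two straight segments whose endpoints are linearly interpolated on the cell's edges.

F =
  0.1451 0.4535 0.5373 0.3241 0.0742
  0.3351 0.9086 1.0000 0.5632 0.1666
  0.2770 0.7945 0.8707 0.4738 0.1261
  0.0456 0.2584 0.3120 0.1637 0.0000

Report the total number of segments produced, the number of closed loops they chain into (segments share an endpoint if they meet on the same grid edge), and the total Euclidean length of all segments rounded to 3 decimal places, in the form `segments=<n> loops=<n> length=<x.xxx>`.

segments=10 loops=1 length=8.003

cell (0,0): code 0100 → (0.236,1.000)–(1.000,0.394)
cell (0,1): code 1100 → (0.051,2.000)–(0.236,1.000)
cell (0,2): code 1100 → (0.991,3.000)–(0.051,2.000)
cell (0,3): code 1000 → (1.000,3.006)–(0.991,3.000)
cell (1,0): code 0110 → (1.000,0.394)–(2.000,0.549)
cell (1,2): code 1011 → (2.000,2.780)–(1.025,3.000)
cell (1,3): code 0001 → (1.025,3.000)–(1.000,3.006)
cell (2,0): code 0010 → (2.000,0.549)–(2.436,1.000)
cell (2,1): code 0011 → (2.436,1.000)–(2.554,2.000)
cell (2,2): code 0001 → (2.554,2.000)–(2.000,2.780)
total: 10 segments, chained into 1 closed loop(s), length Σ = 8.003211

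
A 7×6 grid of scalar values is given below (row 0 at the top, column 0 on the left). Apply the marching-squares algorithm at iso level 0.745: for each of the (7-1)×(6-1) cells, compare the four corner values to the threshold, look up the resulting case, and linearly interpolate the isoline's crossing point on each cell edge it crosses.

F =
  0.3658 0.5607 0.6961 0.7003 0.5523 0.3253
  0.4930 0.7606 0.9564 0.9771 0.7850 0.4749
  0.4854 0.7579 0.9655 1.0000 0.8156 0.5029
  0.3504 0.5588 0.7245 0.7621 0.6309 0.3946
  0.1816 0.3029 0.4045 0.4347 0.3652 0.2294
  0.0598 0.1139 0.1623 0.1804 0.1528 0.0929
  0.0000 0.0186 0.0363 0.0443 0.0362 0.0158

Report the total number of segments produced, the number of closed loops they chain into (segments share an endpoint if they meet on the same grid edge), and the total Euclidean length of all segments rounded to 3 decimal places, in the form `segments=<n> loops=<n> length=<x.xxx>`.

segments=14 loops=1 length=9.813

cell (0,0): code 0100 → (0.922,1.000)–(1.000,0.942)
cell (0,1): code 1100 → (0.188,2.000)–(0.922,1.000)
cell (0,2): code 1100 → (0.161,3.000)–(0.188,2.000)
cell (0,3): code 1100 → (0.828,4.000)–(0.161,3.000)
cell (0,4): code 1000 → (1.000,4.129)–(0.828,4.000)
cell (1,0): code 0110 → (1.000,0.942)–(2.000,0.953)
cell (1,4): code 1001 → (2.000,4.226)–(1.000,4.129)
cell (2,0): code 0010 → (2.000,0.953)–(2.065,1.000)
cell (2,1): code 0011 → (2.065,1.000)–(2.915,2.000)
cell (2,2): code 0111 → (2.915,2.000)–(3.000,2.545)
cell (2,3): code 1011 → (3.000,3.130)–(2.382,4.000)
cell (2,4): code 0001 → (2.382,4.000)–(2.000,4.226)
cell (3,2): code 0010 → (3.000,2.545)–(3.052,3.000)
cell (3,3): code 0001 → (3.052,3.000)–(3.000,3.130)
total: 14 segments, chained into 1 closed loop(s), length Σ = 9.813207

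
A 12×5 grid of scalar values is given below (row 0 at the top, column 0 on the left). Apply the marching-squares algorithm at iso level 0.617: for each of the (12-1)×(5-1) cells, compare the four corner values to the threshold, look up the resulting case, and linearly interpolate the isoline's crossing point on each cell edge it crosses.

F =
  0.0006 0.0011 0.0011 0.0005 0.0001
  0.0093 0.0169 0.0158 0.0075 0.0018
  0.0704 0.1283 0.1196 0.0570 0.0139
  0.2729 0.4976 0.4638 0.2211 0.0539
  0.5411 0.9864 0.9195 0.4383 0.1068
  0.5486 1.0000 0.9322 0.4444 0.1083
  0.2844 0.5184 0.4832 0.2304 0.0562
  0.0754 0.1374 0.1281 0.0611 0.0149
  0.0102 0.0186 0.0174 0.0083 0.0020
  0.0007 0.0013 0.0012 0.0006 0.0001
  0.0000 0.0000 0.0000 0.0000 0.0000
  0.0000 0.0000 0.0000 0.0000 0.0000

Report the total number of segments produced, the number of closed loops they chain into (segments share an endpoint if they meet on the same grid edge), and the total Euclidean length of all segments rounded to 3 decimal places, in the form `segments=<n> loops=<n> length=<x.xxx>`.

segments=8 loops=1 length=8.162

cell (3,0): code 0100 → (3.244,1.000)–(4.000,0.170)
cell (3,1): code 1100 → (3.336,2.000)–(3.244,1.000)
cell (3,2): code 1000 → (4.000,2.629)–(3.336,2.000)
cell (4,0): code 0110 → (4.000,0.170)–(5.000,0.152)
cell (4,2): code 1001 → (5.000,2.646)–(4.000,2.629)
cell (5,0): code 0010 → (5.000,0.152)–(5.795,1.000)
cell (5,1): code 0011 → (5.795,1.000)–(5.702,2.000)
cell (5,2): code 0001 → (5.702,2.000)–(5.000,2.646)
total: 8 segments, chained into 1 closed loop(s), length Σ = 8.162329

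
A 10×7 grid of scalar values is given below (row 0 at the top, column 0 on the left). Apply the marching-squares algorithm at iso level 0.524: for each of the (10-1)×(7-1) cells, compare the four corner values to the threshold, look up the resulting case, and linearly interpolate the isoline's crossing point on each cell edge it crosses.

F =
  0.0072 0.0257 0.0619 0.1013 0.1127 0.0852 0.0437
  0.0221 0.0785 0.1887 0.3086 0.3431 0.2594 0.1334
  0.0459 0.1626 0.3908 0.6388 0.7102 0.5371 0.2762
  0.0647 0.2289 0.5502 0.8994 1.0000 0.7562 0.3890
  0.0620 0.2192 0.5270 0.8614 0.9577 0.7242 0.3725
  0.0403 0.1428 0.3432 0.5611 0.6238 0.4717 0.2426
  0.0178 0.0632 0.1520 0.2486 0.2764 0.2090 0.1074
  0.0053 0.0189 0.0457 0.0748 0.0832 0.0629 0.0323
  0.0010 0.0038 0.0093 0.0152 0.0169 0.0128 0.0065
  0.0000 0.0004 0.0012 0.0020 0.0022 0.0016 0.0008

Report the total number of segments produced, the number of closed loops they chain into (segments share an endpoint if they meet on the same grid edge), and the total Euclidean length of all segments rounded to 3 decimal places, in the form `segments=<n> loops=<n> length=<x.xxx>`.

cell (1,2): code 0100 → (1.652,3.000)–(2.000,2.537)
cell (1,3): code 1100 → (1.493,4.000)–(1.652,3.000)
cell (1,4): code 1100 → (1.953,5.000)–(1.493,4.000)
cell (1,5): code 1000 → (2.000,5.050)–(1.953,5.000)
cell (2,1): code 0100 → (2.836,2.000)–(3.000,1.918)
cell (2,2): code 1110 → (2.000,2.537)–(2.836,2.000)
cell (2,5): code 1001 → (3.000,5.632)–(2.000,5.050)
cell (3,1): code 0110 → (3.000,1.918)–(4.000,1.990)
cell (3,5): code 1001 → (4.000,5.569)–(3.000,5.632)
cell (4,1): code 0010 → (4.000,1.990)–(4.016,2.000)
cell (4,2): code 0111 → (4.016,2.000)–(5.000,2.830)
cell (4,4): code 1011 → (5.000,4.656)–(4.793,5.000)
cell (4,5): code 0001 → (4.793,5.000)–(4.000,5.569)
cell (5,2): code 0010 → (5.000,2.830)–(5.119,3.000)
cell (5,3): code 0011 → (5.119,3.000)–(5.287,4.000)
cell (5,4): code 0001 → (5.287,4.000)–(5.000,4.656)
total: 16 segments, chained into 1 closed loop(s), length Σ = 11.721041

segments=16 loops=1 length=11.721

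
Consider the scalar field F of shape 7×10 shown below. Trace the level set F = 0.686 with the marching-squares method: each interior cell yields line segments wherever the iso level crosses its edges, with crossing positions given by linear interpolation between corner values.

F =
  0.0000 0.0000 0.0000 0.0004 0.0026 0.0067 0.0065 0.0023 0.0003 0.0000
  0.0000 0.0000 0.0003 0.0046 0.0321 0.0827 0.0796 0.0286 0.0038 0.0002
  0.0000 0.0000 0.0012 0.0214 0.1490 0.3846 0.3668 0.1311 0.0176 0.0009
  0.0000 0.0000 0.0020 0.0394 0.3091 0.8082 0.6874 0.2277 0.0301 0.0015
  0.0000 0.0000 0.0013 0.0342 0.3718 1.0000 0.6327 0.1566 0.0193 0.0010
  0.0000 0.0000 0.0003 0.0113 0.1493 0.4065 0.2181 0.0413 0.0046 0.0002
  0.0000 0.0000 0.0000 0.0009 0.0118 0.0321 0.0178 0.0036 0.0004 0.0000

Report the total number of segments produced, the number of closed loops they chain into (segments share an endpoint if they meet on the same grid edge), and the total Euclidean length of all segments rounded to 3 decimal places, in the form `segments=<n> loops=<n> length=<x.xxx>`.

cell (2,4): code 0100 → (2.712,5.000)–(3.000,4.755)
cell (2,5): code 1100 → (2.996,6.000)–(2.712,5.000)
cell (2,6): code 1000 → (3.000,6.003)–(2.996,6.000)
cell (3,4): code 0110 → (3.000,4.755)–(4.000,4.500)
cell (3,5): code 1011 → (4.000,5.855)–(3.026,6.000)
cell (3,6): code 0001 → (3.026,6.000)–(3.000,6.003)
cell (4,4): code 0010 → (4.000,4.500)–(4.529,5.000)
cell (4,5): code 0001 → (4.529,5.000)–(4.000,5.855)
total: 8 segments, chained into 1 closed loop(s), length Σ = 5.199399

segments=8 loops=1 length=5.199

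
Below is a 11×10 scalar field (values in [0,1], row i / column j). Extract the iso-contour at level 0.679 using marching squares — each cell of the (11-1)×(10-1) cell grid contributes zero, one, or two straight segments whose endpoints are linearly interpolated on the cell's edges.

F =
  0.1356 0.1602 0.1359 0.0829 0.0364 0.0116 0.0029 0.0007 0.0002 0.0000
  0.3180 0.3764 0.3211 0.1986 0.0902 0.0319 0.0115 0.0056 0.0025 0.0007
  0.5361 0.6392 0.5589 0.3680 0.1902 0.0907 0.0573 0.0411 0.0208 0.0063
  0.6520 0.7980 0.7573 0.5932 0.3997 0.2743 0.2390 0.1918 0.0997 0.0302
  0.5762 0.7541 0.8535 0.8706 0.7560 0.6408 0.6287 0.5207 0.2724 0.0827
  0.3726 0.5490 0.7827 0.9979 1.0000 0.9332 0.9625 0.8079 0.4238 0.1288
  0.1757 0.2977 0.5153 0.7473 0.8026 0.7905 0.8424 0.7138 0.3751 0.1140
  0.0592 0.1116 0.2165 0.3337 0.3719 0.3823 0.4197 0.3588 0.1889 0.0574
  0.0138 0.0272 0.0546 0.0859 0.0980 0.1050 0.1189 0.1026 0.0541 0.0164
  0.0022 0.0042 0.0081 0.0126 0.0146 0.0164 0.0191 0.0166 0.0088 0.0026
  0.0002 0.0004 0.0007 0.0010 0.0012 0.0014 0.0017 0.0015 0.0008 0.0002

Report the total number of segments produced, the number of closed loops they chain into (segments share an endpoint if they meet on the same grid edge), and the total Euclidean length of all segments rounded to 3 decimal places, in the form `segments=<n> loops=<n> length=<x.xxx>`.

segments=22 loops=1 length=17.760

cell (2,0): code 0100 → (2.251,1.000)–(3.000,0.185)
cell (2,1): code 1100 → (2.605,2.000)–(2.251,1.000)
cell (2,2): code 1000 → (3.000,2.477)–(2.605,2.000)
cell (3,0): code 0110 → (3.000,0.185)–(4.000,0.578)
cell (3,2): code 1101 → (3.309,3.000)–(3.000,2.477)
cell (3,3): code 1100 → (3.784,4.000)–(3.309,3.000)
cell (3,4): code 1000 → (4.000,4.668)–(3.784,4.000)
cell (4,0): code 0010 → (4.000,0.578)–(4.366,1.000)
cell (4,1): code 0111 → (4.366,1.000)–(5.000,1.556)
cell (4,4): code 1101 → (4.131,5.000)–(4.000,4.668)
cell (4,5): code 1100 → (4.151,6.000)–(4.131,5.000)
cell (4,6): code 1100 → (4.551,7.000)–(4.151,6.000)
cell (4,7): code 1000 → (5.000,7.336)–(4.551,7.000)
cell (5,1): code 0010 → (5.000,1.556)–(5.388,2.000)
cell (5,2): code 0111 → (5.388,2.000)–(6.000,2.706)
cell (5,7): code 1001 → (6.000,7.103)–(5.000,7.336)
cell (6,2): code 0010 → (6.000,2.706)–(6.165,3.000)
cell (6,3): code 0011 → (6.165,3.000)–(6.287,4.000)
cell (6,4): code 0011 → (6.287,4.000)–(6.273,5.000)
cell (6,5): code 0011 → (6.273,5.000)–(6.387,6.000)
cell (6,6): code 0011 → (6.387,6.000)–(6.098,7.000)
cell (6,7): code 0001 → (6.098,7.000)–(6.000,7.103)
total: 22 segments, chained into 1 closed loop(s), length Σ = 17.759595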